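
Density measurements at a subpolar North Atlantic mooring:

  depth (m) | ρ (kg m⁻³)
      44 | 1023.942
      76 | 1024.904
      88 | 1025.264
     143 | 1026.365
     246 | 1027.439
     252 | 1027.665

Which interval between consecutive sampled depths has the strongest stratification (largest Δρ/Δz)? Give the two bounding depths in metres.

246–252 m

Compute the density gradient over each adjacent pair:
  44–76 m: Δρ/Δz = 0.962/32 = 0.030 kg m⁻⁴
  76–88 m: Δρ/Δz = 0.360/12 = 0.030 kg m⁻⁴
  88–143 m: Δρ/Δz = 1.101/55 = 0.020 kg m⁻⁴
  143–246 m: Δρ/Δz = 1.074/103 = 0.010 kg m⁻⁴
  246–252 m: Δρ/Δz = 0.226/6 = 0.038 kg m⁻⁴
The largest gradient is in the 246–252 m interval — the pycnocline.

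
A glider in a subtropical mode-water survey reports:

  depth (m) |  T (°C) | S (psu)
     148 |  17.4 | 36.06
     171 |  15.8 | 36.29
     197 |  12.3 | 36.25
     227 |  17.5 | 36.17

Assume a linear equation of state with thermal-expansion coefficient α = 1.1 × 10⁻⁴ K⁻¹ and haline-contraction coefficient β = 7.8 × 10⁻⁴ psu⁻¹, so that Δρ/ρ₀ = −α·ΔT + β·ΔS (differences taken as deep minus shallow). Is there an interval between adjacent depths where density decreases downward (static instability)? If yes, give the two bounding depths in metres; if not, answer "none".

197–227 m

Evaluate Δρ/ρ₀ = −αΔT + βΔS across each adjacent pair:
  148–171 m: −αΔT+βΔS = −(1.1 × 10⁻⁴)(-1.6)+(7.8 × 10⁻⁴)(+0.23) = 3.6 × 10⁻⁴ → stable
  171–197 m: −αΔT+βΔS = −(1.1 × 10⁻⁴)(-3.5)+(7.8 × 10⁻⁴)(-0.04) = 3.5 × 10⁻⁴ → stable
  197–227 m: −αΔT+βΔS = −(1.1 × 10⁻⁴)(+5.2)+(7.8 × 10⁻⁴)(-0.08) = -6.3 × 10⁻⁴ → UNSTABLE
The 197–227 m interval has Δρ < 0: lighter water underlies denser water.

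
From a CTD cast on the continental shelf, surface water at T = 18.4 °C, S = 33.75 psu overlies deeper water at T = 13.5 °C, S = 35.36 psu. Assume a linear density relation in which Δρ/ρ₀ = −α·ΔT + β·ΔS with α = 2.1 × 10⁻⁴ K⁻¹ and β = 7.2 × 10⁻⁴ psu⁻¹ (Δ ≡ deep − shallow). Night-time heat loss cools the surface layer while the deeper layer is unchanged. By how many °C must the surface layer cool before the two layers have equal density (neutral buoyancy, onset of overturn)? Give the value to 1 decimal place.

Neutral buoyancy requires Δρ = 0, i.e. −α(T_deep − T_surf′) + β(S_deep − S_surf) = 0.
T_surf′ = T_deep − (β/α)·ΔS = 13.5 − (7.2 × 10⁻⁴/2.1 × 10⁻⁴)·(+1.61) = 7.980 °C.
Cooling required: 18.4 − (7.980) = 10.420 °C.

10.4 °C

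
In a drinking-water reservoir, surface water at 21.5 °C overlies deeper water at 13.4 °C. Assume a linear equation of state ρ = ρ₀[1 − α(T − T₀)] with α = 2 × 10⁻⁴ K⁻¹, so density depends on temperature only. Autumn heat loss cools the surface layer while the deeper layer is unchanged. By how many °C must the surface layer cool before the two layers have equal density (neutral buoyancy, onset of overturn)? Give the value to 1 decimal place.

8.1 °C

With temperature the only control, equal density requires T_surf′ = T_deep.
T_surf′ = 13.4 °C.
Cooling required: 21.5 − 13.4 = 8.1 °C.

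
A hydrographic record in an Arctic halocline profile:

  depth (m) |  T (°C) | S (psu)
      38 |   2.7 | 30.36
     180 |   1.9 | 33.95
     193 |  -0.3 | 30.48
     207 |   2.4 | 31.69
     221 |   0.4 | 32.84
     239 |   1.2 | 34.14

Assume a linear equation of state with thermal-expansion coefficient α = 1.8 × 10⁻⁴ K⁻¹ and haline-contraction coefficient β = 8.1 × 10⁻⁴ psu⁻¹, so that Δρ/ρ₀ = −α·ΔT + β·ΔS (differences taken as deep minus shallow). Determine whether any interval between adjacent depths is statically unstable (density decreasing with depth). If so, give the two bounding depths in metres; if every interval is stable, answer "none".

Evaluate Δρ/ρ₀ = −αΔT + βΔS across each adjacent pair:
  38–180 m: −αΔT+βΔS = −(1.8 × 10⁻⁴)(-0.8)+(8.1 × 10⁻⁴)(+3.59) = 3.1 × 10⁻³ → stable
  180–193 m: −αΔT+βΔS = −(1.8 × 10⁻⁴)(-2.2)+(8.1 × 10⁻⁴)(-3.47) = -2.4 × 10⁻³ → UNSTABLE
  193–207 m: −αΔT+βΔS = −(1.8 × 10⁻⁴)(+2.7)+(8.1 × 10⁻⁴)(+1.21) = 4.9 × 10⁻⁴ → stable
  207–221 m: −αΔT+βΔS = −(1.8 × 10⁻⁴)(-2.0)+(8.1 × 10⁻⁴)(+1.15) = 1.3 × 10⁻³ → stable
  221–239 m: −αΔT+βΔS = −(1.8 × 10⁻⁴)(+0.8)+(8.1 × 10⁻⁴)(+1.30) = 9.1 × 10⁻⁴ → stable
The 180–193 m interval has Δρ < 0: lighter water underlies denser water.

180–193 m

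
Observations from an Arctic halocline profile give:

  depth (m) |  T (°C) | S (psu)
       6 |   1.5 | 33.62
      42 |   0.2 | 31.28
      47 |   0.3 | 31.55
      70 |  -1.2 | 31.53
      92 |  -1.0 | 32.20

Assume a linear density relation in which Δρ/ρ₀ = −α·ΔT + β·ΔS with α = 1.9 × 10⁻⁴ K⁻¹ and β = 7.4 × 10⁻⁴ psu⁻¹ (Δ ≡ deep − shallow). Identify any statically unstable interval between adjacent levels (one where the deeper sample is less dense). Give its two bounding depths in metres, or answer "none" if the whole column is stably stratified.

6–42 m

Evaluate Δρ/ρ₀ = −αΔT + βΔS across each adjacent pair:
  6–42 m: −αΔT+βΔS = −(1.9 × 10⁻⁴)(-1.3)+(7.4 × 10⁻⁴)(-2.34) = -1.5 × 10⁻³ → UNSTABLE
  42–47 m: −αΔT+βΔS = −(1.9 × 10⁻⁴)(+0.1)+(7.4 × 10⁻⁴)(+0.27) = 1.8 × 10⁻⁴ → stable
  47–70 m: −αΔT+βΔS = −(1.9 × 10⁻⁴)(-1.5)+(7.4 × 10⁻⁴)(-0.02) = 2.7 × 10⁻⁴ → stable
  70–92 m: −αΔT+βΔS = −(1.9 × 10⁻⁴)(+0.2)+(7.4 × 10⁻⁴)(+0.67) = 4.6 × 10⁻⁴ → stable
The 6–42 m interval has Δρ < 0: lighter water underlies denser water.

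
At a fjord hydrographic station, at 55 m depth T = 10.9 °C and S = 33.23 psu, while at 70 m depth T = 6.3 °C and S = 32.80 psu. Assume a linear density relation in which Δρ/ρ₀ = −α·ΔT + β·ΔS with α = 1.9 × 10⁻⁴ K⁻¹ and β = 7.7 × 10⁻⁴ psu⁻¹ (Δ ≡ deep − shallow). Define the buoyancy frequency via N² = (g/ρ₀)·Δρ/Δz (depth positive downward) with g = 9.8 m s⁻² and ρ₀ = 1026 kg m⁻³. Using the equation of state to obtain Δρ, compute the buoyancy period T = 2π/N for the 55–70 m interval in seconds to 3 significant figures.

ΔT = -4.6 K, ΔS = -0.43 psu (deep − shallow).
Δρ/ρ₀ = −αΔT + βΔS = 8.74 × 10⁻⁴ − 3.311 × 10⁻⁴ = 5.429 × 10⁻⁴, so Δρ ≈ 0.5570 kg m⁻³.
N² = (g/ρ₀)·Δρ/Δz = g·(Δρ/ρ₀)/Δz = 9.8 × 5.429 × 10⁻⁴ / 15 = 3.5469 × 10⁻⁴ s⁻².
N = √(3.5469 × 10⁻⁴) = 0.018833 rad s⁻¹ → T = 2π/N = 333.63 s ≈ 334 s.

334 s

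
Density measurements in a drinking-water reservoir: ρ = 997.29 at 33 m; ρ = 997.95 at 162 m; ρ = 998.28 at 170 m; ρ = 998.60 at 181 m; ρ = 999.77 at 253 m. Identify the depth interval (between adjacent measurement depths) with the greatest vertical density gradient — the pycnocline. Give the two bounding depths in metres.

Compute the density gradient over each adjacent pair:
  33–162 m: Δρ/Δz = 0.66/129 = 5.1 × 10⁻³ kg m⁻⁴
  162–170 m: Δρ/Δz = 0.33/8 = 0.041 kg m⁻⁴
  170–181 m: Δρ/Δz = 0.32/11 = 0.029 kg m⁻⁴
  181–253 m: Δρ/Δz = 1.17/72 = 0.016 kg m⁻⁴
The largest gradient is in the 162–170 m interval — the pycnocline.

162–170 m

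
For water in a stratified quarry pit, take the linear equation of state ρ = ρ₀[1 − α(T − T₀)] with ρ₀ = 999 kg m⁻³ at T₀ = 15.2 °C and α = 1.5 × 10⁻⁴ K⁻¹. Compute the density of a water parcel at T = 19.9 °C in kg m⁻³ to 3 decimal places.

998.296 kg m⁻³

T − T₀ = +4.7 K.
Bracket = 1 − α·(+4.7) = 1 + (-7.05 × 10⁻⁴) = 0.9992950.
ρ = 999 × 0.9992950 = 998.296 kg m⁻³.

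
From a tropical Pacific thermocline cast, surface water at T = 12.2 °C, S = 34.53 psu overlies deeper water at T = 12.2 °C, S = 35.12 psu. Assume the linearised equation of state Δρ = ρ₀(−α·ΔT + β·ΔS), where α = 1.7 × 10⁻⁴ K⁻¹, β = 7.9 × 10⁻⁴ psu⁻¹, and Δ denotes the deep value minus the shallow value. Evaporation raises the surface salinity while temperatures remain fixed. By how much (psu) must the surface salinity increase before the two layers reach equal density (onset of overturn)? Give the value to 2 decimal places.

0.59 psu

Neutral buoyancy requires −α(T_deep − T_surf) + β(S_deep − S_surf′) = 0.
S_surf′ = S_deep − (α/β)·ΔT = 35.12 − (1.7 × 10⁻⁴/7.9 × 10⁻⁴)·(+0.0) = 35.1200 psu.
Increase required: 35.1200 − 34.53 = 0.5900 psu.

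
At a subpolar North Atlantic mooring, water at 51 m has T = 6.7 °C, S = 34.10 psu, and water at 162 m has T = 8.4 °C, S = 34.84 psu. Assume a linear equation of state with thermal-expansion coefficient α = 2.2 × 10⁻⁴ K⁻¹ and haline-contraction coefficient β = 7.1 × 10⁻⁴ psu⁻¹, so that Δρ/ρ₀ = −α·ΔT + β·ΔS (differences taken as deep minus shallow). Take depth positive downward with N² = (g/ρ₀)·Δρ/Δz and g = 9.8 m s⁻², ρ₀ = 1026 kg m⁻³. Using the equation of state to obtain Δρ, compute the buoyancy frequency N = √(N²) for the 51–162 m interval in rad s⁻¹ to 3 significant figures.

3.66 × 10⁻³ rad s⁻¹

ΔT = +1.7 K, ΔS = +0.74 psu (deep − shallow).
Δρ/ρ₀ = −αΔT + βΔS = -3.74 × 10⁻⁴ + 5.254 × 10⁻⁴ = 1.514 × 10⁻⁴, so Δρ ≈ 0.1553 kg m⁻³.
N² = (g/ρ₀)·Δρ/Δz = g·(Δρ/ρ₀)/Δz = 9.8 × 1.514 × 10⁻⁴ / 111 = 1.3367 × 10⁻⁵ s⁻².
N = √(1.3367 × 10⁻⁵) = 3.6561 × 10⁻³ rad s⁻¹ ≈ 3.66 × 10⁻³ rad s⁻¹.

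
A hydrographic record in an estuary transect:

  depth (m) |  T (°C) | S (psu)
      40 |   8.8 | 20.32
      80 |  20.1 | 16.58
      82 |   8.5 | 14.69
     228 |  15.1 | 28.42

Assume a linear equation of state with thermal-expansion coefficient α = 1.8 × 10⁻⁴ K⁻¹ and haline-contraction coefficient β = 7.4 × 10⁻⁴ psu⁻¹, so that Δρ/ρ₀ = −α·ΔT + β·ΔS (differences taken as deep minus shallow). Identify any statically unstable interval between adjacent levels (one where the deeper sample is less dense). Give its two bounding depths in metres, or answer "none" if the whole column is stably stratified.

40–80 m

Evaluate Δρ/ρ₀ = −αΔT + βΔS across each adjacent pair:
  40–80 m: −αΔT+βΔS = −(1.8 × 10⁻⁴)(+11.3)+(7.4 × 10⁻⁴)(-3.74) = -4.8 × 10⁻³ → UNSTABLE
  80–82 m: −αΔT+βΔS = −(1.8 × 10⁻⁴)(-11.6)+(7.4 × 10⁻⁴)(-1.89) = 6.9 × 10⁻⁴ → stable
  82–228 m: −αΔT+βΔS = −(1.8 × 10⁻⁴)(+6.6)+(7.4 × 10⁻⁴)(+13.73) = 9.0 × 10⁻³ → stable
The 40–80 m interval has Δρ < 0: lighter water underlies denser water.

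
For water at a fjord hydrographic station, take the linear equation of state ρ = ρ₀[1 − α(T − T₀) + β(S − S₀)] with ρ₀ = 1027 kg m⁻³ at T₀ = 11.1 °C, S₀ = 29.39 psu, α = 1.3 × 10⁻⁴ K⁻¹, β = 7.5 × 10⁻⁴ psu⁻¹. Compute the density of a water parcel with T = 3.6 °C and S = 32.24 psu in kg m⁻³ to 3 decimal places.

T − T₀ = -7.5 K, S − S₀ = +2.85 psu.
Bracket = 1 − α·(-7.5) + β·(+2.85) = 1 + (3.1125 × 10⁻³) = 1.0031125.
ρ = 1027 × 1.0031125 = 1030.197 kg m⁻³.

1030.197 kg m⁻³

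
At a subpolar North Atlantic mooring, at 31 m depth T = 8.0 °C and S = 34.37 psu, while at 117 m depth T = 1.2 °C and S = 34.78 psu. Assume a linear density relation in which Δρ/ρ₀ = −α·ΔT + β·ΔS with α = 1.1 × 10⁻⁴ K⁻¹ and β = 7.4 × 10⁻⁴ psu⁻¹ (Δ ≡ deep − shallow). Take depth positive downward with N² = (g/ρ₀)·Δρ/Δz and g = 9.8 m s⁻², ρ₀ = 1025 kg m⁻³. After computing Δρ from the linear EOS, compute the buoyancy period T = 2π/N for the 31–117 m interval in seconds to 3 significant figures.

ΔT = -6.8 K, ΔS = +0.41 psu (deep − shallow).
Δρ/ρ₀ = −αΔT + βΔS = 7.48 × 10⁻⁴ + 3.034 × 10⁻⁴ = 1.0514 × 10⁻³, so Δρ ≈ 1.078 kg m⁻³.
N² = (g/ρ₀)·Δρ/Δz = g·(Δρ/ρ₀)/Δz = 9.8 × 1.0514 × 10⁻³ / 86 = 1.1981 × 10⁻⁴ s⁻².
N = √(1.1981 × 10⁻⁴) = 0.010946 rad s⁻¹ → T = 2π/N = 574.02 s ≈ 574 s.

574 s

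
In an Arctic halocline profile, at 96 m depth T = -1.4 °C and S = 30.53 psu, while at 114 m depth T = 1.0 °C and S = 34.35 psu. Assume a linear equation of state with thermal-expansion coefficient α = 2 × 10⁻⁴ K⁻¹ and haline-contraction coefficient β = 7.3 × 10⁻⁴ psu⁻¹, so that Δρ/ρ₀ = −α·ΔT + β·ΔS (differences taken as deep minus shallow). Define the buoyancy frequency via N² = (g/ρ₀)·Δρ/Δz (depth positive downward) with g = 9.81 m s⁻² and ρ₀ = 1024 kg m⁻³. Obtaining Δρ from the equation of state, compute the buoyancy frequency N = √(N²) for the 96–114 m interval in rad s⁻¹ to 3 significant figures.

ΔT = +2.4 K, ΔS = +3.82 psu (deep − shallow).
Δρ/ρ₀ = −αΔT + βΔS = -4.80 × 10⁻⁴ + 2.7886 × 10⁻³ = 2.3086 × 10⁻³, so Δρ ≈ 2.364 kg m⁻³.
N² = (g/ρ₀)·Δρ/Δz = g·(Δρ/ρ₀)/Δz = 9.81 × 2.3086 × 10⁻³ / 18 = 1.2582 × 10⁻³ s⁻².
N = √(1.2582 × 10⁻³) = 0.035471 rad s⁻¹ ≈ 0.0355 rad s⁻¹.

0.0355 rad s⁻¹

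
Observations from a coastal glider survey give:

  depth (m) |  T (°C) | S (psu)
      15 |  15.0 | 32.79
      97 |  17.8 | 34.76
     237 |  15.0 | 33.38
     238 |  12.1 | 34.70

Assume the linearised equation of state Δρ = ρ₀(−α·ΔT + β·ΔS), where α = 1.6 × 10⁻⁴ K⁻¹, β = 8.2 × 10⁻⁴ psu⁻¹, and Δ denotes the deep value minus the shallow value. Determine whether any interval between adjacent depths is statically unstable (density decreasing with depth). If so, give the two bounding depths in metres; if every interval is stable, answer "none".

97–237 m

Evaluate Δρ/ρ₀ = −αΔT + βΔS across each adjacent pair:
  15–97 m: −αΔT+βΔS = −(1.6 × 10⁻⁴)(+2.8)+(8.2 × 10⁻⁴)(+1.97) = 1.2 × 10⁻³ → stable
  97–237 m: −αΔT+βΔS = −(1.6 × 10⁻⁴)(-2.8)+(8.2 × 10⁻⁴)(-1.38) = -6.8 × 10⁻⁴ → UNSTABLE
  237–238 m: −αΔT+βΔS = −(1.6 × 10⁻⁴)(-2.9)+(8.2 × 10⁻⁴)(+1.32) = 1.5 × 10⁻³ → stable
The 97–237 m interval has Δρ < 0: lighter water underlies denser water.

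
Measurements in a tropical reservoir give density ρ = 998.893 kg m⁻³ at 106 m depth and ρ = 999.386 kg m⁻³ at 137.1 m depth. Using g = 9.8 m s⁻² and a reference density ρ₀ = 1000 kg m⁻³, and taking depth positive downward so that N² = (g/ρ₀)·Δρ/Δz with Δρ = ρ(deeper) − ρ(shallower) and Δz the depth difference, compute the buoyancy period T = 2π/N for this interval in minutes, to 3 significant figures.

8.40 min

Δρ = 999.386 − 998.893 = 0.493 kg m⁻³ over Δz = 137.1 − 106 = 31.1 m.
N² = (9.8/1000) × (0.493/31.1) = 1.5535 × 10⁻⁴ s⁻².
N = √(1.5535 × 10⁻⁴) = 0.012464 rad s⁻¹, so T = 2π/N = 504.11 s = 8.4018 min ≈ 8.40 min.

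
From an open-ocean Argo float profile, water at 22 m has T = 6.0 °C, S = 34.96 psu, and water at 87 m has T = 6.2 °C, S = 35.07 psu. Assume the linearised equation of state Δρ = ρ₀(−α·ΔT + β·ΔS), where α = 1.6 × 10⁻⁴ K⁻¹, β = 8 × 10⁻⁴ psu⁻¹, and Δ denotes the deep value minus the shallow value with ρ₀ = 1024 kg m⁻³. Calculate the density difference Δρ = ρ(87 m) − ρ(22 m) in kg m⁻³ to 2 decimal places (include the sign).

ΔT = +0.2 K, ΔS = +0.11 psu (deep − shallow).
Δρ/ρ₀ = −(1.6 × 10⁻⁴)(+0.2) + (8 × 10⁻⁴)(+0.11) = 5.60 × 10⁻⁵.
Δρ = 1024 × (5.60 × 10⁻⁵) = +0.06 kg m⁻³.
Positive Δρ: denser below, stable.

+0.06 kg m⁻³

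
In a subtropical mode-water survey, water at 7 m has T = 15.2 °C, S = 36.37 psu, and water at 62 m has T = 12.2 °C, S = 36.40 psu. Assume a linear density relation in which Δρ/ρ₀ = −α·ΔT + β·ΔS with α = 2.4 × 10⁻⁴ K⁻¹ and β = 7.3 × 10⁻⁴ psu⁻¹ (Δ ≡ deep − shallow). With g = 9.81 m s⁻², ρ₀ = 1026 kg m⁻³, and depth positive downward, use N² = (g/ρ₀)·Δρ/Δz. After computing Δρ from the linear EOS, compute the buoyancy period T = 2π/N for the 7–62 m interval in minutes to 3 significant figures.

9.10 min

ΔT = -3.0 K, ΔS = +0.03 psu (deep − shallow).
Δρ/ρ₀ = −αΔT + βΔS = 7.20 × 10⁻⁴ + 2.19 × 10⁻⁵ = 7.419 × 10⁻⁴, so Δρ ≈ 0.7612 kg m⁻³.
N² = (g/ρ₀)·Δρ/Δz = g·(Δρ/ρ₀)/Δz = 9.81 × 7.419 × 10⁻⁴ / 55 = 1.3233 × 10⁻⁴ s⁻².
N = √(1.3233 × 10⁻⁴) = 0.011503 rad s⁻¹ → T = 2π/N = 546.22 s = 9.1037 min ≈ 9.10 min.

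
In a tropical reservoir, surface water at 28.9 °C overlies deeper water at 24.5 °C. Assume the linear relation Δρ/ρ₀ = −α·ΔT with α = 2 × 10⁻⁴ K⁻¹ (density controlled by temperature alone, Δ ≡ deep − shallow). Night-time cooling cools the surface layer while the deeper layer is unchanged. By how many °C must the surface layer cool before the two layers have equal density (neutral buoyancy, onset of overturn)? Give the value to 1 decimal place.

With temperature the only control, equal density requires T_surf′ = T_deep.
T_surf′ = 24.5 °C.
Cooling required: 28.9 − 24.5 = 4.4 °C.

4.4 °C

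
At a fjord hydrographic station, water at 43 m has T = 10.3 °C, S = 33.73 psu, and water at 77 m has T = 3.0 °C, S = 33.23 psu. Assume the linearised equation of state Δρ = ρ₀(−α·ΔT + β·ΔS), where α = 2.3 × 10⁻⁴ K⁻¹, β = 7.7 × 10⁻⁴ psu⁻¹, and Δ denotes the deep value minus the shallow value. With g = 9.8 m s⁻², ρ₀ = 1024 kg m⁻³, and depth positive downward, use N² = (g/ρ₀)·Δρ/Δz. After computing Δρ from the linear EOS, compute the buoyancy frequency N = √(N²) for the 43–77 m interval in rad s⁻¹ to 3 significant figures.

0.0193 rad s⁻¹

ΔT = -7.3 K, ΔS = -0.50 psu (deep − shallow).
Δρ/ρ₀ = −αΔT + βΔS = 1.679 × 10⁻³ − 3.85 × 10⁻⁴ = 1.294 × 10⁻³, so Δρ ≈ 1.325 kg m⁻³.
N² = (g/ρ₀)·Δρ/Δz = g·(Δρ/ρ₀)/Δz = 9.8 × 1.294 × 10⁻³ / 34 = 3.7298 × 10⁻⁴ s⁻².
N = √(3.7298 × 10⁻⁴) = 0.019313 rad s⁻¹ ≈ 0.0193 rad s⁻¹.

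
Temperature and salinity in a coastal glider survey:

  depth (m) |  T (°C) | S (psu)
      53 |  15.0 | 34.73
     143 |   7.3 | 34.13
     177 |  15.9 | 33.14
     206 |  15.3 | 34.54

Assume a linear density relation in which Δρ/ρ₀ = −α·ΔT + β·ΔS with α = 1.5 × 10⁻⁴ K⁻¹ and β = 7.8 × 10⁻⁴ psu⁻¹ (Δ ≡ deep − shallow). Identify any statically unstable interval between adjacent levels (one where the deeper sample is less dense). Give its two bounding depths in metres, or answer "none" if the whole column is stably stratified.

Evaluate Δρ/ρ₀ = −αΔT + βΔS across each adjacent pair:
  53–143 m: −αΔT+βΔS = −(1.5 × 10⁻⁴)(-7.7)+(7.8 × 10⁻⁴)(-0.60) = 6.9 × 10⁻⁴ → stable
  143–177 m: −αΔT+βΔS = −(1.5 × 10⁻⁴)(+8.6)+(7.8 × 10⁻⁴)(-0.99) = -2.1 × 10⁻³ → UNSTABLE
  177–206 m: −αΔT+βΔS = −(1.5 × 10⁻⁴)(-0.6)+(7.8 × 10⁻⁴)(+1.40) = 1.2 × 10⁻³ → stable
The 143–177 m interval has Δρ < 0: lighter water underlies denser water.

143–177 m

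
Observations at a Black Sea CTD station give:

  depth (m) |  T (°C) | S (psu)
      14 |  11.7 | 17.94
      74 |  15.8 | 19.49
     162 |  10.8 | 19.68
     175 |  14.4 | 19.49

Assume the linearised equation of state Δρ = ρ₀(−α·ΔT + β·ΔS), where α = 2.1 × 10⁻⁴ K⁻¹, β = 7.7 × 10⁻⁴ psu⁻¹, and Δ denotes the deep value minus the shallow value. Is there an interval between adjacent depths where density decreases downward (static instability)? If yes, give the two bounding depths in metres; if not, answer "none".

162–175 m

Evaluate Δρ/ρ₀ = −αΔT + βΔS across each adjacent pair:
  14–74 m: −αΔT+βΔS = −(2.1 × 10⁻⁴)(+4.1)+(7.7 × 10⁻⁴)(+1.55) = 3.3 × 10⁻⁴ → stable
  74–162 m: −αΔT+βΔS = −(2.1 × 10⁻⁴)(-5.0)+(7.7 × 10⁻⁴)(+0.19) = 1.2 × 10⁻³ → stable
  162–175 m: −αΔT+βΔS = −(2.1 × 10⁻⁴)(+3.6)+(7.7 × 10⁻⁴)(-0.19) = -9.0 × 10⁻⁴ → UNSTABLE
The 162–175 m interval has Δρ < 0: lighter water underlies denser water.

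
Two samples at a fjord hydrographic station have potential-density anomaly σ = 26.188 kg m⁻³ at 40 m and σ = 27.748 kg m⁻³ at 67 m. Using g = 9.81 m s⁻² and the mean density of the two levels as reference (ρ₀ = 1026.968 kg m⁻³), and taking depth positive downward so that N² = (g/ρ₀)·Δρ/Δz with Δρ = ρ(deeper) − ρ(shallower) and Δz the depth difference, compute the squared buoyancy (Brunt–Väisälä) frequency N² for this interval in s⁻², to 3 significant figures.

Δρ = 1027.748 − 1026.188 = 1.560 kg m⁻³ over Δz = 67 − 40 = 27 m.
N² = (9.81/1026.968) × (1.560/27) = 5.5192 × 10⁻⁴ s⁻² ≈ 5.52 × 10⁻⁴ s⁻².

5.52 × 10⁻⁴ s⁻²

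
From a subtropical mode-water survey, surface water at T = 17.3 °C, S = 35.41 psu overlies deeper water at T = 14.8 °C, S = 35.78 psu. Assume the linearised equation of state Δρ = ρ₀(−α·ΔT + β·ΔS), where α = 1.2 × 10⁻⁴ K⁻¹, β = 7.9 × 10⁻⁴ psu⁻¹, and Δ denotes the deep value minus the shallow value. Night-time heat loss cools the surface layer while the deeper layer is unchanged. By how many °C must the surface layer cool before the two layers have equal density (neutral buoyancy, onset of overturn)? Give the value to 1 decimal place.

Neutral buoyancy requires Δρ = 0, i.e. −α(T_deep − T_surf′) + β(S_deep − S_surf) = 0.
T_surf′ = T_deep − (β/α)·ΔS = 14.8 − (7.9 × 10⁻⁴/1.2 × 10⁻⁴)·(+0.37) = 12.364 °C.
Cooling required: 17.3 − (12.364) = 4.936 °C.

4.9 °C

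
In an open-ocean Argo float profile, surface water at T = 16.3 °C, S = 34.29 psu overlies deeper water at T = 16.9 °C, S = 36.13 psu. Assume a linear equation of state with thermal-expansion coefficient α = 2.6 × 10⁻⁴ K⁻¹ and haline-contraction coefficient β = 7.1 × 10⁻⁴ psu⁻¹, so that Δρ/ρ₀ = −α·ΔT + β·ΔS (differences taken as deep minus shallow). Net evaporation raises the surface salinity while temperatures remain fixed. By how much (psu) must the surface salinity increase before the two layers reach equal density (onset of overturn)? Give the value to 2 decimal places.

1.62 psu

Neutral buoyancy requires −α(T_deep − T_surf) + β(S_deep − S_surf′) = 0.
S_surf′ = S_deep − (α/β)·ΔT = 36.13 − (2.6 × 10⁻⁴/7.1 × 10⁻⁴)·(+0.6) = 35.9103 psu.
Increase required: 35.9103 − 34.29 = 1.6203 psu.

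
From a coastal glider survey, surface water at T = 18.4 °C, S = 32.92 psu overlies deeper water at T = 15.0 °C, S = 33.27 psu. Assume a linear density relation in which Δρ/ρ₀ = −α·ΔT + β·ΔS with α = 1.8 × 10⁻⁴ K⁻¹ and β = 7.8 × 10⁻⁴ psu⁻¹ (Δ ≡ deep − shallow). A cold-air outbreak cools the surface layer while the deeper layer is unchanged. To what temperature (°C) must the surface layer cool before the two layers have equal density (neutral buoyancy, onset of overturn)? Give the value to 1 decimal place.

Neutral buoyancy requires Δρ = 0, i.e. −α(T_deep − T_surf′) + β(S_deep − S_surf) = 0.
T_surf′ = T_deep − (β/α)·ΔS = 15.0 − (7.8 × 10⁻⁴/1.8 × 10⁻⁴)·(+0.35) = 13.483 °C.
Cooling required: 18.4 − (13.483) = 4.917 °C.

13.5 °C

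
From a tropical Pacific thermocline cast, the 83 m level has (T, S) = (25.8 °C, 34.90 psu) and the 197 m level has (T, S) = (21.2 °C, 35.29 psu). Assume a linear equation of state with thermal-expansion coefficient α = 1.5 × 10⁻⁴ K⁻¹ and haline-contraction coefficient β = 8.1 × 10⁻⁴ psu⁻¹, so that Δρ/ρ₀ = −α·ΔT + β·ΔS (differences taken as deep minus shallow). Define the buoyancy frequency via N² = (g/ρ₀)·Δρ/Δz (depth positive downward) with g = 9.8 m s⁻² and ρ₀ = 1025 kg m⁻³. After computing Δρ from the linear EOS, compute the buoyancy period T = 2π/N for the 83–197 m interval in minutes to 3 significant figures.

ΔT = -4.6 K, ΔS = +0.39 psu (deep − shallow).
Δρ/ρ₀ = −αΔT + βΔS = 6.90 × 10⁻⁴ + 3.159 × 10⁻⁴ = 1.0059 × 10⁻³, so Δρ ≈ 1.031 kg m⁻³.
N² = (g/ρ₀)·Δρ/Δz = g·(Δρ/ρ₀)/Δz = 9.8 × 1.0059 × 10⁻³ / 114 = 8.6472 × 10⁻⁵ s⁻².
N = √(8.6472 × 10⁻⁵) = 9.2990 × 10⁻³ rad s⁻¹ → T = 2π/N = 675.68 s = 11.261 min ≈ 11.3 min.

11.3 min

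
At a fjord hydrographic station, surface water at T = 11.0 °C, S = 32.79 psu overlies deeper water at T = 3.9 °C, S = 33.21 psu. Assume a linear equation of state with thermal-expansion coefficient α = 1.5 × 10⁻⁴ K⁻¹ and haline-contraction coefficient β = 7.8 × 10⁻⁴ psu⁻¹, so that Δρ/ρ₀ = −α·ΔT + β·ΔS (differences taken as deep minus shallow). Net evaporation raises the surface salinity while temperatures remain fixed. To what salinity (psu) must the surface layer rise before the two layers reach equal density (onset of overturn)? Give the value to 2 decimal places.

34.58 psu

Neutral buoyancy requires −α(T_deep − T_surf) + β(S_deep − S_surf′) = 0.
S_surf′ = S_deep − (α/β)·ΔT = 33.21 − (1.5 × 10⁻⁴/7.8 × 10⁻⁴)·(-7.1) = 34.5754 psu.
Increase required: 34.5754 − 32.79 = 1.7854 psu.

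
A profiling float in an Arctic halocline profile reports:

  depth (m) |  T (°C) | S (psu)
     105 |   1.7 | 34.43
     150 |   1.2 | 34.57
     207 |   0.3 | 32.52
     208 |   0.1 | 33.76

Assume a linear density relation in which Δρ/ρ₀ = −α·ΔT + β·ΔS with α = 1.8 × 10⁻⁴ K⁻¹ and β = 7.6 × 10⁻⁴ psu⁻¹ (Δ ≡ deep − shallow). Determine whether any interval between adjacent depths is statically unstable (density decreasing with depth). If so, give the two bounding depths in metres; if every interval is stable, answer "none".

150–207 m

Evaluate Δρ/ρ₀ = −αΔT + βΔS across each adjacent pair:
  105–150 m: −αΔT+βΔS = −(1.8 × 10⁻⁴)(-0.5)+(7.6 × 10⁻⁴)(+0.14) = 2.0 × 10⁻⁴ → stable
  150–207 m: −αΔT+βΔS = −(1.8 × 10⁻⁴)(-0.9)+(7.6 × 10⁻⁴)(-2.05) = -1.4 × 10⁻³ → UNSTABLE
  207–208 m: −αΔT+βΔS = −(1.8 × 10⁻⁴)(-0.2)+(7.6 × 10⁻⁴)(+1.24) = 9.8 × 10⁻⁴ → stable
The 150–207 m interval has Δρ < 0: lighter water underlies denser water.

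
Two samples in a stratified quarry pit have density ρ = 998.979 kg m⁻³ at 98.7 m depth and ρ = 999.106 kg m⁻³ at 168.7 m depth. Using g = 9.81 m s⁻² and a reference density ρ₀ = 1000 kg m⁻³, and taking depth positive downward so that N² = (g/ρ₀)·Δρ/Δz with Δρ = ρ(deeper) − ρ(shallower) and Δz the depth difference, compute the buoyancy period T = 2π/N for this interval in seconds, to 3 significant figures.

Δρ = 999.106 − 998.979 = 0.127 kg m⁻³ over Δz = 168.7 − 98.7 = 70 m.
N² = (9.81/1000) × (0.127/70) = 1.7798 × 10⁻⁵ s⁻².
N = √(1.7798 × 10⁻⁵) = 4.2188 × 10⁻³ rad s⁻¹, so T = 2π/N = 1.4893 × 10³ s ≈ 1.49 × 10³ s.

1.49 × 10³ s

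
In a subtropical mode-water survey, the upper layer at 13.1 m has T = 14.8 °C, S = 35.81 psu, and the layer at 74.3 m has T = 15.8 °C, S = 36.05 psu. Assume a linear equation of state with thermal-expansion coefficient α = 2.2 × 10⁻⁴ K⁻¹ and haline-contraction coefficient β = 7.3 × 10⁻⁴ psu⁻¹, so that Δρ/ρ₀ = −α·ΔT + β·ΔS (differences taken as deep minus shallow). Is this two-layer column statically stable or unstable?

unstable

ΔT = 15.8 − 14.8 = +1.0 K and ΔS = 36.05 − 35.81 = +0.24 psu (deep − shallow).
−αΔT = -2.20 × 10⁻⁴; βΔS = 1.752 × 10⁻⁴; sum Δρ/ρ₀ = -4.48 × 10⁻⁵.
Δρ/ρ₀ < 0, so Δρ < 0: deeper water is lighter → statically unstable; the column would overturn.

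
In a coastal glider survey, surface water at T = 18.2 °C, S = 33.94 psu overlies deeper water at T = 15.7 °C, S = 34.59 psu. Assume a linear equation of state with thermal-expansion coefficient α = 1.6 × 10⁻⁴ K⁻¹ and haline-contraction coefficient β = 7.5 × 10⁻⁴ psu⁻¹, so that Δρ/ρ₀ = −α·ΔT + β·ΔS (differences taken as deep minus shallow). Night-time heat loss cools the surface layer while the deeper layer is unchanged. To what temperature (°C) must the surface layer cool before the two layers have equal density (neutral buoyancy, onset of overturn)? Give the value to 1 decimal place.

12.7 °C

Neutral buoyancy requires Δρ = 0, i.e. −α(T_deep − T_surf′) + β(S_deep − S_surf) = 0.
T_surf′ = T_deep − (β/α)·ΔS = 15.7 − (7.5 × 10⁻⁴/1.6 × 10⁻⁴)·(+0.65) = 12.653 °C.
Cooling required: 18.2 − (12.653) = 5.547 °C.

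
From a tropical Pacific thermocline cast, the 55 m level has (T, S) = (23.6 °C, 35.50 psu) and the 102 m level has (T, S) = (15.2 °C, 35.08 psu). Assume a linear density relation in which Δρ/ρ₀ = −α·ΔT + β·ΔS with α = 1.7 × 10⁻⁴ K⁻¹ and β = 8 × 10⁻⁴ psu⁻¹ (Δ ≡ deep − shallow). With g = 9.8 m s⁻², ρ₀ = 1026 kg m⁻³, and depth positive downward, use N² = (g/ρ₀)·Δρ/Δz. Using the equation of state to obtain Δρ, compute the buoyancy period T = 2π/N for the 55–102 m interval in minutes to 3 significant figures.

ΔT = -8.4 K, ΔS = -0.42 psu (deep − shallow).
Δρ/ρ₀ = −αΔT + βΔS = 1.428 × 10⁻³ − 3.36 × 10⁻⁴ = 1.092 × 10⁻³, so Δρ ≈ 1.120 kg m⁻³.
N² = (g/ρ₀)·Δρ/Δz = g·(Δρ/ρ₀)/Δz = 9.8 × 1.092 × 10⁻³ / 47 = 2.2769 × 10⁻⁴ s⁻².
N = √(2.2769 × 10⁻⁴) = 0.015089 rad s⁻¹ → T = 2π/N = 416.41 s = 6.9402 min ≈ 6.94 min.

6.94 min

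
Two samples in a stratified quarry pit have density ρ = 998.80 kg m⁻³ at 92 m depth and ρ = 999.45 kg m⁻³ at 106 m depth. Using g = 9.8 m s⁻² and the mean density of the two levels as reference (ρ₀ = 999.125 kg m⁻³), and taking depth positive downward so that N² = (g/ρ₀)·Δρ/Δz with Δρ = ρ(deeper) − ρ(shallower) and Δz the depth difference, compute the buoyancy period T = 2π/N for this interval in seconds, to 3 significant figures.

294 s

Δρ = 999.45 − 998.80 = 0.65 kg m⁻³ over Δz = 106 − 92 = 14 m.
N² = (9.8/999.125) × (0.65/14) = 4.5540 × 10⁻⁴ s⁻².
N = √(4.5540 × 10⁻⁴) = 0.021340 rad s⁻¹, so T = 2π/N = 294.43 s ≈ 294 s.
Since Δρ > 0 the layer is stably stratified.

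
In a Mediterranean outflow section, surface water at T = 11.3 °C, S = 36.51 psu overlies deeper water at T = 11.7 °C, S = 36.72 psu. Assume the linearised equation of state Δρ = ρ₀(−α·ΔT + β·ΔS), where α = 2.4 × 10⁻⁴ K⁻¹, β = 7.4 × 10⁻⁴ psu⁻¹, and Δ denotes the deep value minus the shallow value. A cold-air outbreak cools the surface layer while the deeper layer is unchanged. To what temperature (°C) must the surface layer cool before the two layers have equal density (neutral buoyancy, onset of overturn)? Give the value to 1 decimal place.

Neutral buoyancy requires Δρ = 0, i.e. −α(T_deep − T_surf′) + β(S_deep − S_surf) = 0.
T_surf′ = T_deep − (β/α)·ΔS = 11.7 − (7.4 × 10⁻⁴/2.4 × 10⁻⁴)·(+0.21) = 11.052 °C.
Cooling required: 11.3 − (11.052) = 0.248 °C.

11.1 °C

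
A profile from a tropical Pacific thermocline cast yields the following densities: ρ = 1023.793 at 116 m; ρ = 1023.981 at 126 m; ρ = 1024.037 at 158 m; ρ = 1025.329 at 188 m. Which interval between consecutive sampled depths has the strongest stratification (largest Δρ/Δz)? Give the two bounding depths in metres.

Compute the density gradient over each adjacent pair:
  116–126 m: Δρ/Δz = 0.188/10 = 0.019 kg m⁻⁴
  126–158 m: Δρ/Δz = 0.056/32 = 1.8 × 10⁻³ kg m⁻⁴
  158–188 m: Δρ/Δz = 1.292/30 = 0.043 kg m⁻⁴
The largest gradient is in the 158–188 m interval — the pycnocline.

158–188 m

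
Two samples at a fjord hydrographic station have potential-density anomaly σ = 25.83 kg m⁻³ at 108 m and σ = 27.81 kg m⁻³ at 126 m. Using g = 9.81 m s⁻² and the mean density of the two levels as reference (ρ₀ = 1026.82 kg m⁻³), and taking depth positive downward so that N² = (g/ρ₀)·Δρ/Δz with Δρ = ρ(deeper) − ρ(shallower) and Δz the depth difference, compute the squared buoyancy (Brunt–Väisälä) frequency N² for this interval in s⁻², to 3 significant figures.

1.05 × 10⁻³ s⁻²

Δρ = 1027.81 − 1025.83 = 1.98 kg m⁻³ over Δz = 126 − 108 = 18 m.
N² = (9.81/1026.82) × (1.98/18) = 1.0509 × 10⁻³ s⁻² ≈ 1.05 × 10⁻³ s⁻².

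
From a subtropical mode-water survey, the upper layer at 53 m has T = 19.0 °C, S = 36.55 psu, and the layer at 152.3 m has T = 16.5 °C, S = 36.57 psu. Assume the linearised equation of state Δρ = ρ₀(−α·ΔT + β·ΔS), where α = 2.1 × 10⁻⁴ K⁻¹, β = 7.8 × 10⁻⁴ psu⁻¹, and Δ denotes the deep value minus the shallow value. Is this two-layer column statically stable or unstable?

stable

ΔT = 16.5 − 19.0 = -2.5 K and ΔS = 36.57 − 36.55 = +0.02 psu (deep − shallow).
−αΔT = 5.25 × 10⁻⁴; βΔS = 1.56 × 10⁻⁵; sum Δρ/ρ₀ = 5.406 × 10⁻⁴.
Δρ/ρ₀ > 0, so Δρ > 0: deeper water is denser → statically stable.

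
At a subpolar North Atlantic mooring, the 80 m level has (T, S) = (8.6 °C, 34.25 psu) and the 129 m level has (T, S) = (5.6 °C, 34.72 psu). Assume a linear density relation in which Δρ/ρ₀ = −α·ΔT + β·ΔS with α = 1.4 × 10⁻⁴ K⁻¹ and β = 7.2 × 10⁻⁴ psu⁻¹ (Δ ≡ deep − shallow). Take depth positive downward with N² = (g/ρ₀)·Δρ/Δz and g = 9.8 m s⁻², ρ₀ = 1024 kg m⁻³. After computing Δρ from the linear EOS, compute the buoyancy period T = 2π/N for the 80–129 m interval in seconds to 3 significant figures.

510 s

ΔT = -3.0 K, ΔS = +0.47 psu (deep − shallow).
Δρ/ρ₀ = −αΔT + βΔS = 4.20 × 10⁻⁴ + 3.384 × 10⁻⁴ = 7.584 × 10⁻⁴, so Δρ ≈ 0.7766 kg m⁻³.
N² = (g/ρ₀)·Δρ/Δz = g·(Δρ/ρ₀)/Δz = 9.8 × 7.584 × 10⁻⁴ / 49 = 1.5168 × 10⁻⁴ s⁻².
N = √(1.5168 × 10⁻⁴) = 0.012316 rad s⁻¹ → T = 2π/N = 510.16 s ≈ 510 s.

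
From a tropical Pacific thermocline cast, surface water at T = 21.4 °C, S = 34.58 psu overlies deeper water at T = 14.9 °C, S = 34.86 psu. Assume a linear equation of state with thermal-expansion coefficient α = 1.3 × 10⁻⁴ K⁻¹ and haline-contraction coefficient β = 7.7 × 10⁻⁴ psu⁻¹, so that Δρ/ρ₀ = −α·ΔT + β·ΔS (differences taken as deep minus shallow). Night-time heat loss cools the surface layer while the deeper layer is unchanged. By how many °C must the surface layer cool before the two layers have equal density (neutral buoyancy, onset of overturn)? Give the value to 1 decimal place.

8.2 °C

Neutral buoyancy requires Δρ = 0, i.e. −α(T_deep − T_surf′) + β(S_deep − S_surf) = 0.
T_surf′ = T_deep − (β/α)·ΔS = 14.9 − (7.7 × 10⁻⁴/1.3 × 10⁻⁴)·(+0.28) = 13.242 °C.
Cooling required: 21.4 − (13.242) = 8.158 °C.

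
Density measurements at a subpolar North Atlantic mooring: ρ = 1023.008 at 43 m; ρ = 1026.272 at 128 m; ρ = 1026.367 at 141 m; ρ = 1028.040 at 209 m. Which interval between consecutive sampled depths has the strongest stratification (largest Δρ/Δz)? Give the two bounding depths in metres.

43–128 m

Compute the density gradient over each adjacent pair:
  43–128 m: Δρ/Δz = 3.264/85 = 0.038 kg m⁻⁴
  128–141 m: Δρ/Δz = 0.095/13 = 7.3 × 10⁻³ kg m⁻⁴
  141–209 m: Δρ/Δz = 1.673/68 = 0.025 kg m⁻⁴
The largest gradient is in the 43–128 m interval — the pycnocline.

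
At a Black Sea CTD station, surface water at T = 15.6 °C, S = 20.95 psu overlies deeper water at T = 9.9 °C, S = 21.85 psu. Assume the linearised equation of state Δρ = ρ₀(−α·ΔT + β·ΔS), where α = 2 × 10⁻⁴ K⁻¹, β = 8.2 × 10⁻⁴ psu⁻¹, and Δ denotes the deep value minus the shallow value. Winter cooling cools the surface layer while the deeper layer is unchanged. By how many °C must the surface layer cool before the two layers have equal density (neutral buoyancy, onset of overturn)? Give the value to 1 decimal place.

9.4 °C

Neutral buoyancy requires Δρ = 0, i.e. −α(T_deep − T_surf′) + β(S_deep − S_surf) = 0.
T_surf′ = T_deep − (β/α)·ΔS = 9.9 − (8.2 × 10⁻⁴/2 × 10⁻⁴)·(+0.90) = 6.210 °C.
Cooling required: 15.6 − (6.210) = 9.390 °C.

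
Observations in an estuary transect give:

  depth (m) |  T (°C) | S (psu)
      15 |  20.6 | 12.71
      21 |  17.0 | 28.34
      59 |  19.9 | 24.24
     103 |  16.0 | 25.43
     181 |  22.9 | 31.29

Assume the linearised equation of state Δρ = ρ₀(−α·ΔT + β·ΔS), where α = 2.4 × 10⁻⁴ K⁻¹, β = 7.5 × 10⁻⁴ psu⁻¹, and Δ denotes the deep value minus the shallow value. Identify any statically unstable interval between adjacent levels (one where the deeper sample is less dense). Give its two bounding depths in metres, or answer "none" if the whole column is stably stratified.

Evaluate Δρ/ρ₀ = −αΔT + βΔS across each adjacent pair:
  15–21 m: −αΔT+βΔS = −(2.4 × 10⁻⁴)(-3.6)+(7.5 × 10⁻⁴)(+15.63) = 0.013 → stable
  21–59 m: −αΔT+βΔS = −(2.4 × 10⁻⁴)(+2.9)+(7.5 × 10⁻⁴)(-4.10) = -3.8 × 10⁻³ → UNSTABLE
  59–103 m: −αΔT+βΔS = −(2.4 × 10⁻⁴)(-3.9)+(7.5 × 10⁻⁴)(+1.19) = 1.8 × 10⁻³ → stable
  103–181 m: −αΔT+βΔS = −(2.4 × 10⁻⁴)(+6.9)+(7.5 × 10⁻⁴)(+5.86) = 2.7 × 10⁻³ → stable
The 21–59 m interval has Δρ < 0: lighter water underlies denser water.

21–59 m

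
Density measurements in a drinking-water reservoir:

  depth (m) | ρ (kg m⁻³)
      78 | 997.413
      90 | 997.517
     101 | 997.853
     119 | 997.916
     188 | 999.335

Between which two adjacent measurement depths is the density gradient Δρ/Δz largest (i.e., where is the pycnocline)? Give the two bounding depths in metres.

90–101 m

Compute the density gradient over each adjacent pair:
  78–90 m: Δρ/Δz = 0.104/12 = 8.7 × 10⁻³ kg m⁻⁴
  90–101 m: Δρ/Δz = 0.336/11 = 0.031 kg m⁻⁴
  101–119 m: Δρ/Δz = 0.063/18 = 3.5 × 10⁻³ kg m⁻⁴
  119–188 m: Δρ/Δz = 1.419/69 = 0.021 kg m⁻⁴
The largest gradient is in the 90–101 m interval — the pycnocline.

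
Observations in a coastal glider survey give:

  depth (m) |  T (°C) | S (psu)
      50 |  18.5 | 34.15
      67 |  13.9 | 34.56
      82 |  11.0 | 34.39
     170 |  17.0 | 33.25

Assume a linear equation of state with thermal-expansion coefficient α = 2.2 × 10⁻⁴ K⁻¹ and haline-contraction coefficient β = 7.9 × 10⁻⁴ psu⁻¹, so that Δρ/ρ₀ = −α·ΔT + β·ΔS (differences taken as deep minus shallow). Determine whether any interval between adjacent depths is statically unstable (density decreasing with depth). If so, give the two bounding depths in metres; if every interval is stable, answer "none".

Evaluate Δρ/ρ₀ = −αΔT + βΔS across each adjacent pair:
  50–67 m: −αΔT+βΔS = −(2.2 × 10⁻⁴)(-4.6)+(7.9 × 10⁻⁴)(+0.41) = 1.3 × 10⁻³ → stable
  67–82 m: −αΔT+βΔS = −(2.2 × 10⁻⁴)(-2.9)+(7.9 × 10⁻⁴)(-0.17) = 5.0 × 10⁻⁴ → stable
  82–170 m: −αΔT+βΔS = −(2.2 × 10⁻⁴)(+6.0)+(7.9 × 10⁻⁴)(-1.14) = -2.2 × 10⁻³ → UNSTABLE
The 82–170 m interval has Δρ < 0: lighter water underlies denser water.

82–170 m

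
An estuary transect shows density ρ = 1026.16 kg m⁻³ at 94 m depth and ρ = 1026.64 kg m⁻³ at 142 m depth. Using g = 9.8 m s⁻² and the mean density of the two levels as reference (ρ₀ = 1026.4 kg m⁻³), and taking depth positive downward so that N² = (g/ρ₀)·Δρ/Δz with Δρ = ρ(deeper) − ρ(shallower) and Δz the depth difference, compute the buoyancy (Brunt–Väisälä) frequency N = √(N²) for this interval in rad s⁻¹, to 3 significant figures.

9.77 × 10⁻³ rad s⁻¹

Δρ = 1026.64 − 1026.16 = 0.48 kg m⁻³ over Δz = 142 − 94 = 48 m.
N² = (9.8/1026.4) × (0.48/48) = 9.5479 × 10⁻⁵ s⁻².
N = √(9.5479 × 10⁻⁵) = 9.7713 × 10⁻³ rad s⁻¹ ≈ 9.77 × 10⁻³ rad s⁻¹.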